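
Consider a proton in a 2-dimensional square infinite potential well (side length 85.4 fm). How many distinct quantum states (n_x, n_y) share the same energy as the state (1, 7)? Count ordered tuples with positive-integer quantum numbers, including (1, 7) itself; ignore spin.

The level has n_x² + n_y² = 50. The ordered positive-integer solutions are (1, 7), (5, 5), (7, 1).
That gives 3 states.

degeneracy = 3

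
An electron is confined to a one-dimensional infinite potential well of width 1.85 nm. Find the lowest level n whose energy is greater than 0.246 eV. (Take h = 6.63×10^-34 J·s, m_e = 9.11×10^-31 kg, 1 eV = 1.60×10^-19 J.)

n = 2

E_1 = h²/(8m_eL²) = 1.762×10^-20 J = 0.1101 eV.
Need n² > 0.246/0.1101 = 2.234, i.e. n > 1.495.
The smallest integer satisfying this is n = 2.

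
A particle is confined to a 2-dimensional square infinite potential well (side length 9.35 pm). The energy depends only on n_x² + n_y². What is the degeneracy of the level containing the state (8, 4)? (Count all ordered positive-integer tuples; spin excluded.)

The level has n_x² + n_y² = 80. The ordered positive-integer solutions are (4, 8), (8, 4).
That gives 2 states.

degeneracy = 2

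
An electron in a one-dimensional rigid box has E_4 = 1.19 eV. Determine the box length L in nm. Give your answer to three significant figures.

L = 2.25 nm

From E_n = n²h²/(8m_eL²), L = n·h/√(8m_eE_n).
E_4 = 1.19 eV = 1.906×10^-19 J, so L = 4·6.626×10^-34/√(8·9.109×10^-31·1.906×10^-19) = 2.25×10^-9 m = 2.25 nm.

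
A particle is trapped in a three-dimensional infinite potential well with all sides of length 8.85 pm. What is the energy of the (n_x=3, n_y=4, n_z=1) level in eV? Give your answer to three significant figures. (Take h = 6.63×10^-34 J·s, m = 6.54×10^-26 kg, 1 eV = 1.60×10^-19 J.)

E = 1.74 eV

For a 3D rectangular well E = (h²/8m)·Σ n_i²/L_i² = (6.63×10^-34)²/(8·6.54×10^-26) · [3²/(8.85 pm)² + 4²/(8.85 pm)² + 1²/(8.85 pm)²].
Evaluating gives E = 2.789×10^-19 J = 1.74 eV.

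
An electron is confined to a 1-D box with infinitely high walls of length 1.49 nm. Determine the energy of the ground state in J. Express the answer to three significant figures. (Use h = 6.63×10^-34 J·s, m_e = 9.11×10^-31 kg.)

For an infinite well E_n = n²h²/(8m_eL²), so E_1 = h²/(8m_eL²) = (6.63×10^-34)²/(8·9.11×10^-31·(1.49×10^-9 m)²) = 2.717×10^-20 J.

E_1 = 2.72×10^-20 J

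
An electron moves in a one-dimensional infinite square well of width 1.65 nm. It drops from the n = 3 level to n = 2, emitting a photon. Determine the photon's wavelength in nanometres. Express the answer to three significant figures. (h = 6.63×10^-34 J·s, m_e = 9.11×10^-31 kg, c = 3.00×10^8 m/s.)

λ = 1.80×10^3 nm

E_1 = h²/(8m_eL²) = 2.215×10^-20 J, so ΔE = (3² − 2²)E_1 = 1.108×10^-19 J.
λ = hc/ΔE = (6.63×10^-34·3.00×10^8)/1.108×10^-19 = 1.80×10^-6 m = 1.80×10^3 nm.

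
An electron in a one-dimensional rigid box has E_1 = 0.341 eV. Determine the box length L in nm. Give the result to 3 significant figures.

From E_n = n²h²/(8m_eL²), L = n·h/√(8m_eE_n).
E_1 = 0.341 eV = 5.463×10^-20 J, so L = 1·6.626×10^-34/√(8·9.109×10^-31·5.463×10^-20) = 1.05×10^-9 m = 1.05 nm.

L = 1.05 nm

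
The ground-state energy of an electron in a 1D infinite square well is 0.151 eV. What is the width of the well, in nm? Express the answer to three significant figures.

L = 1.58 nm

From E_n = n²h²/(8m_eL²), L = n·h/√(8m_eE_n).
E_1 = 0.151 eV = 2.419×10^-20 J, so L = 1·6.626×10^-34/√(8·9.109×10^-31·2.419×10^-20) = 1.58×10^-9 m = 1.58 nm.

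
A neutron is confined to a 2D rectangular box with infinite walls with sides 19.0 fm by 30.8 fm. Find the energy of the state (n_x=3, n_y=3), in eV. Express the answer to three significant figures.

E = 7.04×10^6 eV

For a 2D rectangular well E = (h²/8m_n)·Σ n_i²/L_i² = (6.626×10^-34)²/(8·1.675×10^-27) · [3²/(19.0 fm)² + 3²/(30.8 fm)²].
Evaluating gives E = 1.128×10^-12 J = 7.04×10^6 eV.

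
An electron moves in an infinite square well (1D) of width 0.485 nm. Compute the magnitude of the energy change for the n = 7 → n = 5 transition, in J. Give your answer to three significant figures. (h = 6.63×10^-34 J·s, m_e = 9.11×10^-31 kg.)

|ΔE| = 6.15×10^-18 J

E_1 = h²/(8m_eL²) = 2.564×10^-19 J.
|ΔE| = |7² − 5²|·E_1 = 24·2.564×10^-19 J = 6.15×10^-18 J.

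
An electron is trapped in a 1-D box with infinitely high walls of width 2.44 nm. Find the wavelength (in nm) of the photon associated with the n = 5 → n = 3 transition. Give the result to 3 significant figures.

E_1 = h²/(8m_eL²) = 1.012×10^-20 J, so ΔE = (5² − 3²)E_1 = 1.619×10^-19 J.
λ = hc/ΔE = (6.626×10^-34·2.998×10^8)/1.619×10^-19 = 1.23×10^-6 m = 1.23×10^3 nm.

λ = 1.23×10^3 nm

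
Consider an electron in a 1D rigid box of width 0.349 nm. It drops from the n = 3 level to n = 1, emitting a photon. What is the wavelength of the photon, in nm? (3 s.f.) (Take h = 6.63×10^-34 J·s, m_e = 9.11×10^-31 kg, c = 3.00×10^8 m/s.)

E_1 = h²/(8m_eL²) = 4.952×10^-19 J, so ΔE = (3² − 1²)E_1 = 3.962×10^-18 J.
λ = hc/ΔE = (6.63×10^-34·3.00×10^8)/3.962×10^-18 = 5.02×10^-8 m = 50.2 nm.

λ = 50.2 nm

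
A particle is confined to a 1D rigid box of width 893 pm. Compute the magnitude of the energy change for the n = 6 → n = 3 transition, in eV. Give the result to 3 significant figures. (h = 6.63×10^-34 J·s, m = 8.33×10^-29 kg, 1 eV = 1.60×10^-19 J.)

E_1 = h²/(8mL²) = 8.272×10^-22 J.
|ΔE| = |6² − 3²|·E_1 = 27·8.272×10^-22 J = 2.233×10^-20 J = 0.140 eV.

|ΔE| = 0.140 eV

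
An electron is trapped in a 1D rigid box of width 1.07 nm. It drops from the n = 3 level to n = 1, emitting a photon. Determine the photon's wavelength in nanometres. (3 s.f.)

λ = 472 nm

E_1 = h²/(8m_eL²) = 5.262×10^-20 J, so ΔE = (3² − 1²)E_1 = 4.210×10^-19 J.
λ = hc/ΔE = (6.626×10^-34·2.998×10^8)/4.210×10^-19 = 4.72×10^-7 m = 472 nm.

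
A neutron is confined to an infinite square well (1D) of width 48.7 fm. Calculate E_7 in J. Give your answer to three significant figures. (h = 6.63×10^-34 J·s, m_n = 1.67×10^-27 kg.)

E_7 = 6.80×10^-13 J

For an infinite well E_n = n²h²/(8m_nL²), so E_1 = h²/(8m_nL²) = (6.63×10^-34)²/(8·1.67×10^-27·(4.87×10^-14 m)²) = 1.387×10^-14 J.
Then E_7 = 7²·E_1 = 49·1.387×10^-14 J = 6.80×10^-13 J.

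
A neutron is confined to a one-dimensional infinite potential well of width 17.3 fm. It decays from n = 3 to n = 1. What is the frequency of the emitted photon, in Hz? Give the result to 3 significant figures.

E_1 = h²/(8m_nL²) = 1.095×10^-13 J and ΔE = (3² − 1²)E_1 = 8.760×10^-13 J.
f = ΔE/h = 8.760×10^-13/6.626×10^-34 = 1.32×10^21 Hz.

f = 1.32×10^21 Hz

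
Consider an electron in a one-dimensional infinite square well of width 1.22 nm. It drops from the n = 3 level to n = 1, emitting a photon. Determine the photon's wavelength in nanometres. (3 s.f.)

λ = 613 nm

E_1 = h²/(8m_eL²) = 4.048×10^-20 J, so ΔE = (3² − 1²)E_1 = 3.238×10^-19 J.
λ = hc/ΔE = (6.626×10^-34·2.998×10^8)/3.238×10^-19 = 6.13×10^-7 m = 613 nm.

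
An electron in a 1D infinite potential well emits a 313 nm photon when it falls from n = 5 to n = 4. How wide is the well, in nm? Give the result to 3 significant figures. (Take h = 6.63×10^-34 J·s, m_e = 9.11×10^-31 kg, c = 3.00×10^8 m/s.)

L = 0.924 nm

The photon carries ΔE = hc/λ = 6.63×10^-34·3.00×10^8/3.13×10^-7 m = 6.355×10^-19 J.
Since ΔE = (5² − 4²)E_1, E_1 = 7.061×10^-20 J, and L = h/√(8m_eE_1) = 9.24×10^-10 m = 0.924 nm.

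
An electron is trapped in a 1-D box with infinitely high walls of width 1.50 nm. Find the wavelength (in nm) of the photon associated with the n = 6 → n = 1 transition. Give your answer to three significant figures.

E_1 = h²/(8m_eL²) = 2.678×10^-20 J, so ΔE = (6² − 1²)E_1 = 9.373×10^-19 J.
λ = hc/ΔE = (6.626×10^-34·2.998×10^8)/9.373×10^-19 = 2.12×10^-7 m = 212 nm.

λ = 212 nm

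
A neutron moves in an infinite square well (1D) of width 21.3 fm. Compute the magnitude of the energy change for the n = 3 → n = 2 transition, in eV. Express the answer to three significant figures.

|ΔE| = 2.25×10^6 eV

E_1 = h²/(8m_nL²) = 7.222×10^-14 J.
|ΔE| = |3² − 2²|·E_1 = 5·7.222×10^-14 J = 3.611×10^-13 J = 2.25×10^6 eV.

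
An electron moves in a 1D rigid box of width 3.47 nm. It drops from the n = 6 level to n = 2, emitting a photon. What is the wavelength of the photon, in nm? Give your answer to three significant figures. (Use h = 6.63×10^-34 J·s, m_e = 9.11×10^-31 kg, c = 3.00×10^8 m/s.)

λ = 1.24×10^3 nm

E_1 = h²/(8m_eL²) = 5.009×10^-21 J, so ΔE = (6² − 2²)E_1 = 1.603×10^-19 J.
λ = hc/ΔE = (6.63×10^-34·3.00×10^8)/1.603×10^-19 = 1.24×10^-6 m = 1.24×10^3 nm.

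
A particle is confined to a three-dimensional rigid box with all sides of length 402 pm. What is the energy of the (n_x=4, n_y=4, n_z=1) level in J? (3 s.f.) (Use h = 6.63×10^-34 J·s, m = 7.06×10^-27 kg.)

E = 1.59×10^-21 J

For a 3D rectangular well E = (h²/8m)·Σ n_i²/L_i² = (6.63×10^-34)²/(8·7.06×10^-27) · [4²/(402 pm)² + 4²/(402 pm)² + 1²/(402 pm)²].
Evaluating gives E = 1.59×10^-21 J.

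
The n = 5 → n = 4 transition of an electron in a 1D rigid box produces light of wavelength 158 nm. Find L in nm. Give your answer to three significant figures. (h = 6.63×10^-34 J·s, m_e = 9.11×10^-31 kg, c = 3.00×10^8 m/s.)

L = 0.657 nm

The photon carries ΔE = hc/λ = 6.63×10^-34·3.00×10^8/1.58×10^-7 m = 1.259×10^-18 J.
Since ΔE = (5² − 4²)E_1, E_1 = 1.399×10^-19 J, and L = h/√(8m_eE_1) = 6.57×10^-10 m = 0.657 nm.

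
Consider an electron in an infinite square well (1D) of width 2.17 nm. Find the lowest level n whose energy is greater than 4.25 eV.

E_1 = h²/(8m_eL²) = 1.279×10^-20 J = 0.07984 eV.
Need n² > 4.25/0.07984 = 53.23, i.e. n > 7.296.
The smallest integer satisfying this is n = 8.

n = 8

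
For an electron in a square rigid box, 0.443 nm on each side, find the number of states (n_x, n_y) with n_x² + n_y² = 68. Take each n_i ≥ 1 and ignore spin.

degeneracy = 2

The level has n_x² + n_y² = 68. The ordered positive-integer solutions are (2, 8), (8, 2).
That gives 2 states.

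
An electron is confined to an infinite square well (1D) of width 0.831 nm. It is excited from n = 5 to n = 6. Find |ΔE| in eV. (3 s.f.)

E_1 = h²/(8m_eL²) = 8.724×10^-20 J.
|ΔE| = |5² − 6²|·E_1 = 11·8.724×10^-20 J = 9.596×10^-19 J = 5.99 eV.

|ΔE| = 5.99 eV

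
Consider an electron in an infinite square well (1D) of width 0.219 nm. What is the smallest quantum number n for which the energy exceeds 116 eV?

n = 4

E_1 = h²/(8m_eL²) = 1.256×10^-18 J = 7.840 eV.
Need n² > 116/7.840 = 14.80, i.e. n > 3.847.
The smallest integer satisfying this is n = 4.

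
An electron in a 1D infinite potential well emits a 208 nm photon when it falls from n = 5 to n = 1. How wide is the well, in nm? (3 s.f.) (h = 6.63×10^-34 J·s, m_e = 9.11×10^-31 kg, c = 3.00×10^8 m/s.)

L = 1.23 nm

The photon carries ΔE = hc/λ = 6.63×10^-34·3.00×10^8/2.08×10^-7 m = 9.562×10^-19 J.
Since ΔE = (5² − 1²)E_1, E_1 = 3.984×10^-20 J, and L = h/√(8m_eE_1) = 1.23×10^-9 m = 1.23 nm.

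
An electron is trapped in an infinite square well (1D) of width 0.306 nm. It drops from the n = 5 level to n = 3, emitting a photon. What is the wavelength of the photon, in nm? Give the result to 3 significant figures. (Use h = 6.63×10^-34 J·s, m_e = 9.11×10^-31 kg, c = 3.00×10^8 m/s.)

λ = 19.3 nm

E_1 = h²/(8m_eL²) = 6.441×10^-19 J, so ΔE = (5² − 3²)E_1 = 1.031×10^-17 J.
λ = hc/ΔE = (6.63×10^-34·3.00×10^8)/1.031×10^-17 = 1.93×10^-8 m = 19.3 nm.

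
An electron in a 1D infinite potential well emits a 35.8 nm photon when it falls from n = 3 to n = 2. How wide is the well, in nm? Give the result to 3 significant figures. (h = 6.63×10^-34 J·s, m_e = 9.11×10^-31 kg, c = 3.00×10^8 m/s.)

The photon carries ΔE = hc/λ = 6.63×10^-34·3.00×10^8/3.58×10^-8 m = 5.556×10^-18 J.
Since ΔE = (3² − 2²)E_1, E_1 = 1.111×10^-18 J, and L = h/√(8m_eE_1) = 2.33×10^-10 m = 0.233 nm.

L = 0.233 nm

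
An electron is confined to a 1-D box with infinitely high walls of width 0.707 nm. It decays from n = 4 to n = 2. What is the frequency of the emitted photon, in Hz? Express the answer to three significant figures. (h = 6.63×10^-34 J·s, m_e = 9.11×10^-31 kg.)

f = 2.18×10^15 Hz

E_1 = h²/(8m_eL²) = 1.207×10^-19 J and ΔE = (4² − 2²)E_1 = 1.448×10^-18 J.
f = ΔE/h = 1.448×10^-18/6.63×10^-34 = 2.18×10^15 Hz.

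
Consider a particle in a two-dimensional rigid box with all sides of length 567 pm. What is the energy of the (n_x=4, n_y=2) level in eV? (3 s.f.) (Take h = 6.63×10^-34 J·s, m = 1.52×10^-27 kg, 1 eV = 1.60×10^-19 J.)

For a 2D rectangular well E = (h²/8m)·Σ n_i²/L_i² = (6.63×10^-34)²/(8·1.52×10^-27) · [4²/(567 pm)² + 2²/(567 pm)²].
Evaluating gives E = 2.249×10^-21 J = 0.0141 eV.

E = 0.0141 eV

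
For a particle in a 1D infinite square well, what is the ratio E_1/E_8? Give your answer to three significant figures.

0.0156

E_n ∝ n², so E_1/E_8 = 1²/8² = 1/64 = 0.0156.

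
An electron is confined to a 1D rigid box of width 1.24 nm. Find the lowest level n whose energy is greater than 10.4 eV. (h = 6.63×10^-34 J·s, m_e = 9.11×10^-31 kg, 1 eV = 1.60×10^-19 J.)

n = 7

E_1 = h²/(8m_eL²) = 3.923×10^-20 J = 0.2452 eV.
Need n² > 10.4/0.2452 = 42.41, i.e. n > 6.512.
The smallest integer satisfying this is n = 7.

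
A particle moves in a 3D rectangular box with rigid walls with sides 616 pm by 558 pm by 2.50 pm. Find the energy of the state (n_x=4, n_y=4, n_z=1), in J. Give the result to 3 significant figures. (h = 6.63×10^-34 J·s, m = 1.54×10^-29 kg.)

E = 5.71×10^-16 J

For a 3D rectangular well E = (h²/8m)·Σ n_i²/L_i² = (6.63×10^-34)²/(8·1.54×10^-29) · [4²/(616 pm)² + 4²/(558 pm)² + 1²/(2.50 pm)²].
Evaluating gives E = 5.71×10^-16 J.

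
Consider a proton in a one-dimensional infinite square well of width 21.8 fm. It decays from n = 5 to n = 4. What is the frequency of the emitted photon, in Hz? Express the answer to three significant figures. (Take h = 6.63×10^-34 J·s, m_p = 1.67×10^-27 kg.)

f = 9.40×10^20 Hz

E_1 = h²/(8m_pL²) = 6.923×10^-14 J and ΔE = (5² − 4²)E_1 = 6.231×10^-13 J.
f = ΔE/h = 6.231×10^-13/6.63×10^-34 = 9.40×10^20 Hz.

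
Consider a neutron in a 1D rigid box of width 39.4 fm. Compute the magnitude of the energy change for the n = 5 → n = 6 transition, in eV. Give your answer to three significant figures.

|ΔE| = 1.45×10^6 eV

E_1 = h²/(8m_nL²) = 2.111×10^-14 J.
|ΔE| = |5² − 6²|·E_1 = 11·2.111×10^-14 J = 2.322×10^-13 J = 1.45×10^6 eV.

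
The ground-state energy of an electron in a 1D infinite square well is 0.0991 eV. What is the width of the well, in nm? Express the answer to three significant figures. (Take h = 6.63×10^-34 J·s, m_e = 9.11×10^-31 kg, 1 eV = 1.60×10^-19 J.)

From E_n = n²h²/(8m_eL²), L = n·h/√(8m_eE_n).
E_1 = 0.0991 eV = 1.586×10^-20 J, so L = 1·6.63×10^-34/√(8·9.11×10^-31·1.586×10^-20) = 1.95×10^-9 m = 1.95 nm.

L = 1.95 nm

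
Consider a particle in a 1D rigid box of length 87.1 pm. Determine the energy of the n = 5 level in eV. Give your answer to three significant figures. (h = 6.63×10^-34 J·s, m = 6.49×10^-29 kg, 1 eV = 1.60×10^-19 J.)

For an infinite well E_n = n²h²/(8mL²), so E_1 = h²/(8mL²) = (6.63×10^-34)²/(8·6.49×10^-29·(8.71×10^-11 m)²) = 1.116×10^-19 J.
Then E_5 = 5²·E_1 = 25·1.116×10^-19 J = 2.790×10^-18 J.
Converting, E_5 = 2.790×10^-18 J / (1.60×10^-19 J/eV) = 17.4 eV.

E_5 = 17.4 eV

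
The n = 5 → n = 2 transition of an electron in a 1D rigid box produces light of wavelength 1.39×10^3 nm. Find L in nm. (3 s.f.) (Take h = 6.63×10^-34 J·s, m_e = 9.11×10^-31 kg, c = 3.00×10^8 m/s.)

L = 2.98 nm

The photon carries ΔE = hc/λ = 6.63×10^-34·3.00×10^8/1.39×10^-6 m = 1.431×10^-19 J.
Since ΔE = (5² − 2²)E_1, E_1 = 6.814×10^-21 J, and L = h/√(8m_eE_1) = 2.98×10^-9 m = 2.98 nm.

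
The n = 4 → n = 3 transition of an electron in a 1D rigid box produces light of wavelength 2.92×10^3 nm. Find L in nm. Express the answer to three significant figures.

The photon carries ΔE = hc/λ = 6.626×10^-34·2.998×10^8/2.92×10^-6 m = 6.803×10^-20 J.
Since ΔE = (4² − 3²)E_1, E_1 = 9.719×10^-21 J, and L = h/√(8m_eE_1) = 2.49×10^-9 m = 2.49 nm.

L = 2.49 nm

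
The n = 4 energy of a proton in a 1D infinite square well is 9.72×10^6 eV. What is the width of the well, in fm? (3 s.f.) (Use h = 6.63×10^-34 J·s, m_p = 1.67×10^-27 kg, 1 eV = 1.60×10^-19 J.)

L = 18.4 fm

From E_n = n²h²/(8m_pL²), L = n·h/√(8m_pE_n).
E_4 = 9.72×10^6 eV = 1.555×10^-12 J, so L = 4·6.63×10^-34/√(8·1.67×10^-27·1.555×10^-12) = 1.84×10^-14 m = 18.4 fm.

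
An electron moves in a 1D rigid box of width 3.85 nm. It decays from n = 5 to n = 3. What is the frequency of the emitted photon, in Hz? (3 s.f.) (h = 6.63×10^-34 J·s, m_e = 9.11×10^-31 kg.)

E_1 = h²/(8m_eL²) = 4.069×10^-21 J and ΔE = (5² − 3²)E_1 = 6.510×10^-20 J.
f = ΔE/h = 6.510×10^-20/6.63×10^-34 = 9.82×10^13 Hz.

f = 9.82×10^13 Hz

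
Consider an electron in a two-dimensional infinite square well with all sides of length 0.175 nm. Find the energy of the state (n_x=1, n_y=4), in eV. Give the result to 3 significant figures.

For a 2D rectangular well E = (h²/8m_e)·Σ n_i²/L_i² = (6.626×10^-34)²/(8·9.109×10^-31) · [1²/(0.175 nm)² + 4²/(0.175 nm)²].
Evaluating gives E = 3.344×10^-17 J = 209 eV.

E = 209 eV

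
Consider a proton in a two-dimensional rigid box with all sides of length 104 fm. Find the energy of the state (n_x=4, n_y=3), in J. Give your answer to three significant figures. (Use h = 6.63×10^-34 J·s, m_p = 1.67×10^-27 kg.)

For a 2D rectangular well E = (h²/8m_p)·Σ n_i²/L_i² = (6.63×10^-34)²/(8·1.67×10^-27) · [4²/(104 fm)² + 3²/(104 fm)²].
Evaluating gives E = 7.60×10^-14 J.

E = 7.60×10^-14 J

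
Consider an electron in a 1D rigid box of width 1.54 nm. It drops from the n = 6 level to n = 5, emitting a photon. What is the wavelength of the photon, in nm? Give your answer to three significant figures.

E_1 = h²/(8m_eL²) = 2.540×10^-20 J, so ΔE = (6² − 5²)E_1 = 2.794×10^-19 J.
λ = hc/ΔE = (6.626×10^-34·2.998×10^8)/2.794×10^-19 = 7.11×10^-7 m = 711 nm.

λ = 711 nm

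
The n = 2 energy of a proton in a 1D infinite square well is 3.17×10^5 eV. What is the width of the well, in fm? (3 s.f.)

L = 50.8 fm

From E_n = n²h²/(8m_pL²), L = n·h/√(8m_pE_n).
E_2 = 3.17×10^5 eV = 5.078×10^-14 J, so L = 2·6.626×10^-34/√(8·1.673×10^-27·5.078×10^-14) = 5.08×10^-14 m = 50.8 fm.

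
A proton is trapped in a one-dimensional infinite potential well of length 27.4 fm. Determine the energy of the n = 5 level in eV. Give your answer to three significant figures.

E_5 = 6.82×10^6 eV

For an infinite well E_n = n²h²/(8m_pL²), so E_1 = h²/(8m_pL²) = (6.626×10^-34)²/(8·1.673×10^-27·(2.74×10^-14 m)²) = 4.369×10^-14 J.
Then E_5 = 5²·E_1 = 25·4.369×10^-14 J = 1.092×10^-12 J.
Converting, E_5 = 1.092×10^-12 J / (1.602×10^-19 J/eV) = 6.82×10^6 eV.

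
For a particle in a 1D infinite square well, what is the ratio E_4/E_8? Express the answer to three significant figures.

E_n ∝ n², so E_4/E_8 = 4²/8² = 16/64 = 0.250.

0.250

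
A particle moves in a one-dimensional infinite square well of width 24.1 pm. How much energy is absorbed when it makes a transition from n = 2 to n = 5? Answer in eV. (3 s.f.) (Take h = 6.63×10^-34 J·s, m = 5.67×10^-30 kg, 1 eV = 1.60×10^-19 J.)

|ΔE| = 2.19×10^3 eV

E_1 = h²/(8mL²) = 1.668×10^-17 J.
|ΔE| = |2² − 5²|·E_1 = 21·1.668×10^-17 J = 3.503×10^-16 J = 2.19×10^3 eV.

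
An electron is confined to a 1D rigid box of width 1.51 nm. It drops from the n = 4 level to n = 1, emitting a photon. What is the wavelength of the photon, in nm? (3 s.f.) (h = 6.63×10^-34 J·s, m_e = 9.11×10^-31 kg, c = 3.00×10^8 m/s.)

λ = 501 nm

E_1 = h²/(8m_eL²) = 2.645×10^-20 J, so ΔE = (4² − 1²)E_1 = 3.967×10^-19 J.
λ = hc/ΔE = (6.63×10^-34·3.00×10^8)/3.967×10^-19 = 5.01×10^-7 m = 501 nm.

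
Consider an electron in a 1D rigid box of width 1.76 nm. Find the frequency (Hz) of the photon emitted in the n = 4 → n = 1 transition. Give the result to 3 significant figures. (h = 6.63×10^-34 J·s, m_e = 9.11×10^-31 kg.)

E_1 = h²/(8m_eL²) = 1.947×10^-20 J and ΔE = (4² − 1²)E_1 = 2.921×10^-19 J.
f = ΔE/h = 2.921×10^-19/6.63×10^-34 = 4.41×10^14 Hz.

f = 4.41×10^14 Hz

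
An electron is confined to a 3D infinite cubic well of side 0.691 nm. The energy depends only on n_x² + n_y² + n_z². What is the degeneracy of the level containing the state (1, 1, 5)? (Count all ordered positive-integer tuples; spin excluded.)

The level has n_x² + n_y² + n_z² = 27. The ordered positive-integer solutions are (1, 1, 5), (1, 5, 1), (3, 3, 3), (5, 1, 1).
That gives 4 states.

degeneracy = 4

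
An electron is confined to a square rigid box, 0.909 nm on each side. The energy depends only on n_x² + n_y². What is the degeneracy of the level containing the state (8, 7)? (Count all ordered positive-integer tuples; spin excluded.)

degeneracy = 2

The level has n_x² + n_y² = 113. The ordered positive-integer solutions are (7, 8), (8, 7).
That gives 2 states.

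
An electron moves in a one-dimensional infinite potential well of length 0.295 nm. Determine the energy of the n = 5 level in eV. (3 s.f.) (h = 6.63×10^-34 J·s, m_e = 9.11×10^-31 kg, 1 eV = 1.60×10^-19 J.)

E_5 = 108 eV

For an infinite well E_n = n²h²/(8m_eL²), so E_1 = h²/(8m_eL²) = (6.63×10^-34)²/(8·9.11×10^-31·(2.95×10^-10 m)²) = 6.931×10^-19 J.
Then E_5 = 5²·E_1 = 25·6.931×10^-19 J = 1.733×10^-17 J.
Converting, E_5 = 1.733×10^-17 J / (1.60×10^-19 J/eV) = 108 eV.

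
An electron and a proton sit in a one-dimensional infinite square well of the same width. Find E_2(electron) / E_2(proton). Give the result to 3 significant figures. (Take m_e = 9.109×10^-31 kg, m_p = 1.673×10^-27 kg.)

1.84×10^3

E_n ∝ 1/m at fixed n and L, so the ratio is m_p/m_e = 1.673×10^-27/9.109×10^-31 = 1.84×10^3.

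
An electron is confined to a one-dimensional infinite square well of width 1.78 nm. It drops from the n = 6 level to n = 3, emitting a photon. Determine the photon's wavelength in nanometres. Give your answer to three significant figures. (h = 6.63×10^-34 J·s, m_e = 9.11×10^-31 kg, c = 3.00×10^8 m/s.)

E_1 = h²/(8m_eL²) = 1.904×10^-20 J, so ΔE = (6² − 3²)E_1 = 5.141×10^-19 J.
λ = hc/ΔE = (6.63×10^-34·3.00×10^8)/5.141×10^-19 = 3.87×10^-7 m = 387 nm.

λ = 387 nm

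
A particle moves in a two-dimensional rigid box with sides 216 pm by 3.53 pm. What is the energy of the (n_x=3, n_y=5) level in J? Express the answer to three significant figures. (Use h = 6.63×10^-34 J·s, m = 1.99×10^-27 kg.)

E = 5.54×10^-17 J

For a 2D rectangular well E = (h²/8m)·Σ n_i²/L_i² = (6.63×10^-34)²/(8·1.99×10^-27) · [3²/(216 pm)² + 5²/(3.53 pm)²].
Evaluating gives E = 5.54×10^-17 J.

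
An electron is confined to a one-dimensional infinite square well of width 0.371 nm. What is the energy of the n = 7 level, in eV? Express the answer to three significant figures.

For an infinite well E_n = n²h²/(8m_eL²), so E_1 = h²/(8m_eL²) = (6.626×10^-34)²/(8·9.109×10^-31·(3.71×10^-10 m)²) = 4.377×10^-19 J.
Then E_7 = 7²·E_1 = 49·4.377×10^-19 J = 2.145×10^-17 J.
Converting, E_7 = 2.145×10^-17 J / (1.602×10^-19 J/eV) = 134 eV.

E_7 = 134 eV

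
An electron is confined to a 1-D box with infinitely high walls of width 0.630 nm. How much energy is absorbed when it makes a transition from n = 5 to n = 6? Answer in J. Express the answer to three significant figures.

|ΔE| = 1.67×10^-18 J

E_1 = h²/(8m_eL²) = 1.518×10^-19 J.
|ΔE| = |5² − 6²|·E_1 = 11·1.518×10^-19 J = 1.67×10^-18 J.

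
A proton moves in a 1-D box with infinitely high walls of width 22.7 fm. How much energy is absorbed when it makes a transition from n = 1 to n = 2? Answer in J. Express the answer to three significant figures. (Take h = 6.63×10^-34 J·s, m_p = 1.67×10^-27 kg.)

E_1 = h²/(8m_pL²) = 6.385×10^-14 J.
|ΔE| = |1² − 2²|·E_1 = 3·6.385×10^-14 J = 1.92×10^-13 J.

|ΔE| = 1.92×10^-13 J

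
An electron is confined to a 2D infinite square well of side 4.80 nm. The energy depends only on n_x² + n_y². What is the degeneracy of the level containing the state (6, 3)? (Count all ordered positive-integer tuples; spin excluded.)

The level has n_x² + n_y² = 45. The ordered positive-integer solutions are (3, 6), (6, 3).
That gives 2 states.

degeneracy = 2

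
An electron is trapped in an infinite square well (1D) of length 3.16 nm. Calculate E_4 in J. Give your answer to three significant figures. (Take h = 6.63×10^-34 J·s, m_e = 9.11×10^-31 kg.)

For an infinite well E_n = n²h²/(8m_eL²), so E_1 = h²/(8m_eL²) = (6.63×10^-34)²/(8·9.11×10^-31·(3.16×10^-9 m)²) = 6.040×10^-21 J.
Then E_4 = 4²·E_1 = 16·6.040×10^-21 J = 9.66×10^-20 J.

E_4 = 9.66×10^-20 J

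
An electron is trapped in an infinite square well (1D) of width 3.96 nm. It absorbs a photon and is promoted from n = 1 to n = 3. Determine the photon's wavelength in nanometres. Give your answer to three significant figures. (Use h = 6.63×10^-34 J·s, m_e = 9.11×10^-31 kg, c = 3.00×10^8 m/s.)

λ = 6.46×10^3 nm

E_1 = h²/(8m_eL²) = 3.846×10^-21 J, so ΔE = (3² − 1²)E_1 = 3.077×10^-20 J.
λ = hc/ΔE = (6.63×10^-34·3.00×10^8)/3.077×10^-20 = 6.46×10^-6 m = 6.46×10^3 nm.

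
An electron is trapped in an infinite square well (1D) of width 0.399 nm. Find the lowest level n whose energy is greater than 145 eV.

E_1 = h²/(8m_eL²) = 3.784×10^-19 J = 2.362 eV.
Need n² > 145/2.362 = 61.39, i.e. n > 7.835.
The smallest integer satisfying this is n = 8.

n = 8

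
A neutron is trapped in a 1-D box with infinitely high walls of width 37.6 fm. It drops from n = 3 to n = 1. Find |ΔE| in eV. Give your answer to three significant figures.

E_1 = h²/(8m_nL²) = 2.318×10^-14 J.
|ΔE| = |3² − 1²|·E_1 = 8·2.318×10^-14 J = 1.854×10^-13 J = 1.16×10^6 eV.

|ΔE| = 1.16×10^6 eV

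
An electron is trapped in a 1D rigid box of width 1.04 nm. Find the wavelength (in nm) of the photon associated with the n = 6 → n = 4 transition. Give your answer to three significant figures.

λ = 178 nm

E_1 = h²/(8m_eL²) = 5.570×10^-20 J, so ΔE = (6² − 4²)E_1 = 1.114×10^-18 J.
λ = hc/ΔE = (6.626×10^-34·2.998×10^8)/1.114×10^-18 = 1.78×10^-7 m = 178 nm.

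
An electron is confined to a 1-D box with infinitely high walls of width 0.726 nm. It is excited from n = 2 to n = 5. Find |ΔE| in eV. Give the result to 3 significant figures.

E_1 = h²/(8m_eL²) = 1.143×10^-19 J.
|ΔE| = |2² − 5²|·E_1 = 21·1.143×10^-19 J = 2.400×10^-18 J = 15.0 eV.

|ΔE| = 15.0 eV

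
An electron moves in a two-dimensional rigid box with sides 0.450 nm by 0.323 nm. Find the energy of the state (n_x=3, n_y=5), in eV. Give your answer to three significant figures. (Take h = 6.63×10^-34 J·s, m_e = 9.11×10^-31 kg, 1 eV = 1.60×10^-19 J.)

For a 2D rectangular well E = (h²/8m_e)·Σ n_i²/L_i² = (6.63×10^-34)²/(8·9.11×10^-31) · [3²/(0.450 nm)² + 5²/(0.323 nm)²].
Evaluating gives E = 1.713×10^-17 J = 107 eV.

E = 107 eV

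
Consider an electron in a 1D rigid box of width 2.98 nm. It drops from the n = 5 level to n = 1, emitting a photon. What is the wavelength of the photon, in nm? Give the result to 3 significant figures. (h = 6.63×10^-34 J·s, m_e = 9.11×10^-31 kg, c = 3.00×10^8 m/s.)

λ = 1.22×10^3 nm

E_1 = h²/(8m_eL²) = 6.792×10^-21 J, so ΔE = (5² − 1²)E_1 = 1.630×10^-19 J.
λ = hc/ΔE = (6.63×10^-34·3.00×10^8)/1.630×10^-19 = 1.22×10^-6 m = 1.22×10^3 nm.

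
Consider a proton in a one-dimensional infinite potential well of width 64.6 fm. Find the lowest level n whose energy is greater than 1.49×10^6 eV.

n = 6

E_1 = h²/(8m_pL²) = 7.861×10^-15 J = 4.907×10^4 eV.
Need n² > 1.49×10^6/4.907×10^4 = 30.36, i.e. n > 5.510.
The smallest integer satisfying this is n = 6.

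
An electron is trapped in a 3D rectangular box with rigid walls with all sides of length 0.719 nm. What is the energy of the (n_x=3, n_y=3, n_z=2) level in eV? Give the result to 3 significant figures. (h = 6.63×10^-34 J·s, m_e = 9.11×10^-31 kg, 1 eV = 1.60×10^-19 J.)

E = 16.0 eV

For a 3D rectangular well E = (h²/8m_e)·Σ n_i²/L_i² = (6.63×10^-34)²/(8·9.11×10^-31) · [3²/(0.719 nm)² + 3²/(0.719 nm)² + 2²/(0.719 nm)²].
Evaluating gives E = 2.567×10^-18 J = 16.0 eV.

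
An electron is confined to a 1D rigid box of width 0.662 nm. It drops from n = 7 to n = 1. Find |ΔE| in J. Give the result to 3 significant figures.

E_1 = h²/(8m_eL²) = 1.375×10^-19 J.
|ΔE| = |7² − 1²|·E_1 = 48·1.375×10^-19 J = 6.60×10^-18 J.

|ΔE| = 6.60×10^-18 J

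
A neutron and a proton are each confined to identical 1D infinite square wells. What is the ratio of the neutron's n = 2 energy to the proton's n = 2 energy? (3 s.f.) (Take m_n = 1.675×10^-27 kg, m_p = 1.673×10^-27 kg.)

E_n ∝ 1/m at fixed n and L, so the ratio is m_p/m_n = 1.673×10^-27/1.675×10^-27 = 0.999.

0.999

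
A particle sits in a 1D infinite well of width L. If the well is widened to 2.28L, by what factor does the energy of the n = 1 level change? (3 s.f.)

E_n ∝ 1/L², so the energy scales by 1/2.28² = 0.192.

0.192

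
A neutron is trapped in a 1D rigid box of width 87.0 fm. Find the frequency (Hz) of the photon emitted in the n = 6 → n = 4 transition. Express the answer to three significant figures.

E_1 = h²/(8m_nL²) = 4.329×10^-15 J and ΔE = (6² − 4²)E_1 = 8.658×10^-14 J.
f = ΔE/h = 8.658×10^-14/6.626×10^-34 = 1.31×10^20 Hz.

f = 1.31×10^20 Hz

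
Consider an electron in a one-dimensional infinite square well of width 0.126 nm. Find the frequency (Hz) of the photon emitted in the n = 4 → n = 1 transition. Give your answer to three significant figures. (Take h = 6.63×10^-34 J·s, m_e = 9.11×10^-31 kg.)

E_1 = h²/(8m_eL²) = 3.799×10^-18 J and ΔE = (4² − 1²)E_1 = 5.699×10^-17 J.
f = ΔE/h = 5.699×10^-17/6.63×10^-34 = 8.60×10^16 Hz.

f = 8.60×10^16 Hz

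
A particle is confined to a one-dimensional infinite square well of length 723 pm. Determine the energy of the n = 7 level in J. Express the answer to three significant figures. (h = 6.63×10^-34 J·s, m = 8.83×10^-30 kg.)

E_7 = 5.83×10^-19 J

For an infinite well E_n = n²h²/(8mL²), so E_1 = h²/(8mL²) = (6.63×10^-34)²/(8·8.83×10^-30·(7.23×10^-10 m)²) = 1.190×10^-20 J.
Then E_7 = 7²·E_1 = 49·1.190×10^-20 J = 5.83×10^-19 J.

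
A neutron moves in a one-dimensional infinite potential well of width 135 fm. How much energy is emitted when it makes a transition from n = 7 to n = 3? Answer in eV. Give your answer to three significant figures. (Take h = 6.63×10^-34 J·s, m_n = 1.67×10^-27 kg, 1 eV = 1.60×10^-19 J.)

E_1 = h²/(8m_nL²) = 1.805×10^-15 J.
|ΔE| = |7² − 3²|·E_1 = 40·1.805×10^-15 J = 7.220×10^-14 J = 4.51×10^5 eV.

|ΔE| = 4.51×10^5 eV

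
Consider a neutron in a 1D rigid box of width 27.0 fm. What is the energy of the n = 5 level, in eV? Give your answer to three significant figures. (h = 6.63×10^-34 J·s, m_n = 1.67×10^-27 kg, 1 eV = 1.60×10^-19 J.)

For an infinite well E_n = n²h²/(8m_nL²), so E_1 = h²/(8m_nL²) = (6.63×10^-34)²/(8·1.67×10^-27·(2.70×10^-14 m)²) = 4.513×10^-14 J.
Then E_5 = 5²·E_1 = 25·4.513×10^-14 J = 1.128×10^-12 J.
Converting, E_5 = 1.128×10^-12 J / (1.60×10^-19 J/eV) = 7.05×10^6 eV.

E_5 = 7.05×10^6 eV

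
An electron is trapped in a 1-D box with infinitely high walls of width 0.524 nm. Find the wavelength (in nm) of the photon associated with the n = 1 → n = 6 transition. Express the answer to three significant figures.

E_1 = h²/(8m_eL²) = 2.194×10^-19 J, so ΔE = (6² − 1²)E_1 = 7.679×10^-18 J.
λ = hc/ΔE = (6.626×10^-34·2.998×10^8)/7.679×10^-18 = 2.59×10^-8 m = 25.9 nm.

λ = 25.9 nm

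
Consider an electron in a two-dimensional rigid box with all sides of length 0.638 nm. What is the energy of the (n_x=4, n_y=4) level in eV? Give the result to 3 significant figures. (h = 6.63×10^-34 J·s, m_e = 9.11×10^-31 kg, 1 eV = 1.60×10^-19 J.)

For a 2D rectangular well E = (h²/8m_e)·Σ n_i²/L_i² = (6.63×10^-34)²/(8·9.11×10^-31) · [4²/(0.638 nm)² + 4²/(0.638 nm)²].
Evaluating gives E = 4.742×10^-18 J = 29.6 eV.

E = 29.6 eV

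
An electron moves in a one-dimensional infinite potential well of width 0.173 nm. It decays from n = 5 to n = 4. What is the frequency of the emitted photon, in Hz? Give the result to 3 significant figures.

f = 2.73×10^16 Hz

E_1 = h²/(8m_eL²) = 2.013×10^-18 J and ΔE = (5² − 4²)E_1 = 1.812×10^-17 J.
f = ΔE/h = 1.812×10^-17/6.626×10^-34 = 2.73×10^16 Hz.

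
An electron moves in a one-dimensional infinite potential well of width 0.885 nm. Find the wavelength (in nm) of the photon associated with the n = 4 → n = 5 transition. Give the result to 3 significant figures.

λ = 287 nm

E_1 = h²/(8m_eL²) = 7.692×10^-20 J, so ΔE = (5² − 4²)E_1 = 6.923×10^-19 J.
λ = hc/ΔE = (6.626×10^-34·2.998×10^8)/6.923×10^-19 = 2.87×10^-7 m = 287 nm.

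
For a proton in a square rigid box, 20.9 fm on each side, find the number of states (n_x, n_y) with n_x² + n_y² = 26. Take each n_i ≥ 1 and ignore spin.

The level has n_x² + n_y² = 26. The ordered positive-integer solutions are (1, 5), (5, 1).
That gives 2 states.

degeneracy = 2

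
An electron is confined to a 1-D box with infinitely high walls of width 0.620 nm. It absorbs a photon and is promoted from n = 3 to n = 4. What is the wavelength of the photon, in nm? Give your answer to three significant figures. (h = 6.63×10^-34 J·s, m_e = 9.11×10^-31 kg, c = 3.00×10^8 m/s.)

E_1 = h²/(8m_eL²) = 1.569×10^-19 J, so ΔE = (4² − 3²)E_1 = 1.098×10^-18 J.
λ = hc/ΔE = (6.63×10^-34·3.00×10^8)/1.098×10^-18 = 1.81×10^-7 m = 181 nm.

λ = 181 nm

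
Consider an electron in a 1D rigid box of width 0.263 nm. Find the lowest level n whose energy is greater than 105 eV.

E_1 = h²/(8m_eL²) = 8.710×10^-19 J = 5.437 eV.
Need n² > 105/5.437 = 19.31, i.e. n > 4.394.
The smallest integer satisfying this is n = 5.

n = 5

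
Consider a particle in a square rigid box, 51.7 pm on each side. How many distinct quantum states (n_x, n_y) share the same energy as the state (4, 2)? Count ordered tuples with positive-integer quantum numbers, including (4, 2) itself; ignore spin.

degeneracy = 2

The level has n_x² + n_y² = 20. The ordered positive-integer solutions are (2, 4), (4, 2).
That gives 2 states.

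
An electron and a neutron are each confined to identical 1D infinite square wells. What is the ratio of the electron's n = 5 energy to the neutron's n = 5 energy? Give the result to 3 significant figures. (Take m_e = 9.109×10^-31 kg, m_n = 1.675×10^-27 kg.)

1.84×10^3

E_n ∝ 1/m at fixed n and L, so the ratio is m_n/m_e = 1.675×10^-27/9.109×10^-31 = 1.84×10^3.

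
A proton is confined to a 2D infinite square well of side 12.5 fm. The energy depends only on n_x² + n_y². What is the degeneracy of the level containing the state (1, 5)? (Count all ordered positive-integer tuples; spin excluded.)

The level has n_x² + n_y² = 26. The ordered positive-integer solutions are (1, 5), (5, 1).
That gives 2 states.

degeneracy = 2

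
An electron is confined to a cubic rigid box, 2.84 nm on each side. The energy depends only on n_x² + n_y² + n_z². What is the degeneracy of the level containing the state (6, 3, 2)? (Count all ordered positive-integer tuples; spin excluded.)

degeneracy = 6

The level has n_x² + n_y² + n_z² = 49. The ordered positive-integer solutions are (2, 3, 6), (2, 6, 3), (3, 2, 6), (3, 6, 2), (6, 2, 3), (6, 3, 2).
That gives 6 states.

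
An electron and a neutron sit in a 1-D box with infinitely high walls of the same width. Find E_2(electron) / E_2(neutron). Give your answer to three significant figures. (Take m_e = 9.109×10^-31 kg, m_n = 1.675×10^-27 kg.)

E_n ∝ 1/m at fixed n and L, so the ratio is m_n/m_e = 1.675×10^-27/9.109×10^-31 = 1.84×10^3.

1.84×10^3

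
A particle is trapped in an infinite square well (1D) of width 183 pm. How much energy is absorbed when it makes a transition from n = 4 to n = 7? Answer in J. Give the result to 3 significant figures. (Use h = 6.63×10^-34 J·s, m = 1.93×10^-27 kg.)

|ΔE| = 2.81×10^-20 J

E_1 = h²/(8mL²) = 8.501×10^-22 J.
|ΔE| = |4² − 7²|·E_1 = 33·8.501×10^-22 J = 2.81×10^-20 J.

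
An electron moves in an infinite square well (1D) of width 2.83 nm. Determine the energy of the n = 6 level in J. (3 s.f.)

For an infinite well E_n = n²h²/(8m_eL²), so E_1 = h²/(8m_eL²) = (6.626×10^-34)²/(8·9.109×10^-31·(2.83×10^-9 m)²) = 7.523×10^-21 J.
Then E_6 = 6²·E_1 = 36·7.523×10^-21 J = 2.71×10^-19 J.

E_6 = 2.71×10^-19 J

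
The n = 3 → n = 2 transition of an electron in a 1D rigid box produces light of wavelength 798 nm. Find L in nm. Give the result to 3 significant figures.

L = 1.10 nm

The photon carries ΔE = hc/λ = 6.626×10^-34·2.998×10^8/7.98×10^-7 m = 2.489×10^-19 J.
Since ΔE = (3² − 2²)E_1, E_1 = 4.978×10^-20 J, and L = h/√(8m_eE_1) = 1.10×10^-9 m = 1.10 nm.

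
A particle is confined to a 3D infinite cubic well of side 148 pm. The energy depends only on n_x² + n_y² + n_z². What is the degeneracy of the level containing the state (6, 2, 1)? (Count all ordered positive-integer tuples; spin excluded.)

degeneracy = 9

The level has n_x² + n_y² + n_z² = 41. The ordered positive-integer solutions are (1, 2, 6), (1, 6, 2), (2, 1, 6), (2, 6, 1), (3, 4, 4), (4, 3, 4), (4, 4, 3), (6, 1, 2), (6, 2, 1).
That gives 9 states.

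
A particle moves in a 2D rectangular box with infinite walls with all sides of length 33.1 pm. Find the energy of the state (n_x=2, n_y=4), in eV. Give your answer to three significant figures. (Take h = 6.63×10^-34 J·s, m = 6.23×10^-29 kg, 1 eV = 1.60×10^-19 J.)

For a 2D rectangular well E = (h²/8m)·Σ n_i²/L_i² = (6.63×10^-34)²/(8·6.23×10^-29) · [2²/(33.1 pm)² + 4²/(33.1 pm)²].
Evaluating gives E = 1.610×10^-17 J = 101 eV.

E = 101 eV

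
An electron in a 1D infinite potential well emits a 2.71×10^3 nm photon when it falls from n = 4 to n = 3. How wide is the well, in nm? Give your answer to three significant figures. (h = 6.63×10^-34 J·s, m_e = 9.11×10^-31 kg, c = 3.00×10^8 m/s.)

The photon carries ΔE = hc/λ = 6.63×10^-34·3.00×10^8/2.71×10^-6 m = 7.339×10^-20 J.
Since ΔE = (4² − 3²)E_1, E_1 = 1.048×10^-20 J, and L = h/√(8m_eE_1) = 2.40×10^-9 m = 2.40 nm.

L = 2.40 nm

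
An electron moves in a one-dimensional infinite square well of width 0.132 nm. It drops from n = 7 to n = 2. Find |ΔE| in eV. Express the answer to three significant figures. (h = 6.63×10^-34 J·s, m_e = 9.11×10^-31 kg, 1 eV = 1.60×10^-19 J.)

E_1 = h²/(8m_eL²) = 3.462×10^-18 J.
|ΔE| = |7² − 2²|·E_1 = 45·3.462×10^-18 J = 1.558×10^-16 J = 974 eV.

|ΔE| = 974 eV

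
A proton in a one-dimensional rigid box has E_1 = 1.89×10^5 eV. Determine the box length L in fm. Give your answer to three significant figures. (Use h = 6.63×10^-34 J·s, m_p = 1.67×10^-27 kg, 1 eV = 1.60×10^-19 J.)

L = 33.0 fm

From E_n = n²h²/(8m_pL²), L = n·h/√(8m_pE_n).
E_1 = 1.89×10^5 eV = 3.024×10^-14 J, so L = 1·6.63×10^-34/√(8·1.67×10^-27·3.024×10^-14) = 3.30×10^-14 m = 33.0 fm.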